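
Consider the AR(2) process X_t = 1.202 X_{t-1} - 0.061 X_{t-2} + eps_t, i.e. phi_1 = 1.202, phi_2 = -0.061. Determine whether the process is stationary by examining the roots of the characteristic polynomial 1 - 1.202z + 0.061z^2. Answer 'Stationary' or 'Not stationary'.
\text{Not stationary}

The AR(p) characteristic polynomial is P(z) = 1 - 1.202z + 0.061z^2.
Stationarity requires all roots to lie outside the unit circle, i.e. |z| > 1 for every root.
Set 1 + (-1.202) z + (0.061) z^2 = 0, i.e. a z^2 + b z + c = 0 with a = 0.061, b = -1.202, c = 1.
Discriminant D = b^2 - 4ac = (-1.202)^2 - 4*(0.061)*1 = 1.444804 - (0.244) = 1.200804.
D >= 0, so the roots are real: z = (-b +/- sqrt(D)) / (2a) = (1.202 +/- 1.095812) / (0.122).
  z_1 = (1.202 + 1.095812) / (0.122) = 18.8345,   |z_1| = 18.8345.
  z_2 = (1.202 - 1.095812) / (0.122) = 0.8704,   |z_2| = 0.8704.
Moduli of all roots: 18.8345, 0.8704.
All moduli strictly greater than 1? No.
Verdict: Not stationary.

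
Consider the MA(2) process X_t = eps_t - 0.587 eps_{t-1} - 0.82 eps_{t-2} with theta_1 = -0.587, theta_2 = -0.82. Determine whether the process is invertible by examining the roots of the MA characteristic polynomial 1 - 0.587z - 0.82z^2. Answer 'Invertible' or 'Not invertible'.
\text{Not invertible}

The MA(q) characteristic polynomial is P(z) = 1 - 0.587z - 0.82z^2.
Invertibility requires all roots to lie outside the unit circle, i.e. |z| > 1 for every root.
Set 1 + (-0.587) z + (-0.82) z^2 = 0, i.e. a z^2 + b z + c = 0 with a = -0.82, b = -0.587, c = 1.
Discriminant D = b^2 - 4ac = (-0.587)^2 - 4*(-0.82)*1 = 0.344569 - (-3.28) = 3.624569.
D >= 0, so the roots are real: z = (-b +/- sqrt(D)) / (2a) = (0.587 +/- 1.90383) / (-1.64).
  z_1 = (0.587 + 1.90383) / (-1.64) = -1.5188,   |z_1| = 1.5188.
  z_2 = (0.587 - 1.90383) / (-1.64) = 0.8029,   |z_2| = 0.8029.
Moduli of all roots: 1.5188, 0.8029.
All moduli strictly greater than 1? No.
Verdict: Not invertible.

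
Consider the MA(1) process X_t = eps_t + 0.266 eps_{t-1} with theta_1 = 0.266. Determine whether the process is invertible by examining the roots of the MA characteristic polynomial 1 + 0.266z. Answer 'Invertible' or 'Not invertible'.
\text{Invertible}

The MA(q) characteristic polynomial is P(z) = 1 + 0.266z.
Invertibility requires all roots to lie outside the unit circle, i.e. |z| > 1 for every root.
This is linear in z: 1 + (0.266) z = 0  =>  z = -1/(0.266) = -3.759398,  |z| = 3.759398.
Moduli of all roots: 3.7594.
All moduli strictly greater than 1? Yes.
Verdict: Invertible.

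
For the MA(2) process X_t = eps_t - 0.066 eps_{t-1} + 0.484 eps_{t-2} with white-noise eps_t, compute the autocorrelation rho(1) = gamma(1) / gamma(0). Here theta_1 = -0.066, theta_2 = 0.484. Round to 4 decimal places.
\rho(1) = -0.0791

For an MA(q) process with theta_0 = 1, the autocovariance is
  gamma(k) = sigma^2 * sum_{i=0..q-k} theta_i * theta_{i+k},
and rho(k) = gamma(k) / gamma(0). Sigma^2 cancels.
  numerator   = (1)*(-0.066) + (-0.066)*(0.484) = -0.097944.
  denominator = (1)^2 + (-0.066)^2 + (0.484)^2 = 1.238612.
  rho(1) = -0.097944 / 1.238612 = -0.0791.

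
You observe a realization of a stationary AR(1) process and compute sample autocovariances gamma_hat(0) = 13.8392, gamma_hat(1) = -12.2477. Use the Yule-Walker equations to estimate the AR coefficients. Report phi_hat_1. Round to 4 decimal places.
\hat\phi_{1} = -0.8850

The Yule-Walker equations for an AR(p) process read, in matrix form,
  Gamma_p phi = r_p,   with   (Gamma_p)_{ij} = gamma(|i - j|),
                       (r_p)_i = gamma(i),   i,j = 1..p.
Substitute the sample gammas (Toeplitz matrix and right-hand side of size 1):
  Gamma_p = [[13.8392]]
  r_p     = [-12.2477]
With p = 1 this is the single equation gamma(0) phi_1 = gamma(1):
  phi_hat_1 = gamma(1) / gamma(0) = -12.2477 / 13.8392 = -0.8850.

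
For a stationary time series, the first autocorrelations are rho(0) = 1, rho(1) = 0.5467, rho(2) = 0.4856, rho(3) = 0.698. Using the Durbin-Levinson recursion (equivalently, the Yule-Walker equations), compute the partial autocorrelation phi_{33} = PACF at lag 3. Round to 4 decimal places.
\phi_{33} = 0.5490

The PACF at lag k is phi_{kk}, the last component of the solution
to the Yule-Walker system G_k phi = r_k where
  (G_k)_{ij} = rho(|i - j|), (r_k)_i = rho(i), i,j = 1..k.
Equivalently, Durbin-Levinson gives phi_{kk} iteratively:
  phi_{11} = rho(1)
  phi_{kk} = [rho(k) - sum_{j=1..k-1} phi_{k-1,j} rho(k-j)]
            / [1 - sum_{j=1..k-1} phi_{k-1,j} rho(j)],
  phi_{k,j} = phi_{k-1,j} - phi_{kk} phi_{k-1,k-j},  j = 1..k-1.
Step k = 1:
  phi_11 = rho(1) = 0.5467.
Step k = 2:
  phi_22 = [rho(2) - phi_11 rho(1)] / [1 - phi_11 rho(1)] = [0.4856 - (0.5467)(0.5467)] / [1 - (0.5467)(0.5467)]
         = 0.18671911 / 0.70111911 = 0.266316.
  Update: phi_21 = phi_11 - phi_22 phi_11 = 0.5467 - (0.266316)(0.5467) = 0.401105.
Step k = 3:
  phi_33 = [rho(3) - phi_21 rho(2) - phi_22 rho(1)] / [1 - phi_21 rho(1) - phi_22 rho(2)]
    numerator   = 0.698 - (0.401105)(0.4856) - (0.266316)(0.5467) = 0.35762848
    denominator = 1 - (0.401105)(0.5467) - (0.266316)(0.4856) = 0.65139286
  phi_33 = 0.35762848 / 0.65139286 = 0.549.
Therefore phi_{33} = 0.5490.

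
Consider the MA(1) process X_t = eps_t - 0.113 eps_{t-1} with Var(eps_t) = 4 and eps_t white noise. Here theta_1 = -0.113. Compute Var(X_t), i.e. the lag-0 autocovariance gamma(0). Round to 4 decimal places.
\gamma(0) = 4.0511

For an MA(q) process X_t = eps_t + sum_i theta_i eps_{t-i} with
Var(eps_t) = sigma^2, the variance is
  gamma(0) = sigma^2 * (1 + sum_i theta_i^2).
  sum_i theta_i^2 = (-0.113)^2 = 0.012769.
  gamma(0) = 4 * (1 + 0.012769) = 4 * 1.012769 = 4.051076, which rounds to 4.0511.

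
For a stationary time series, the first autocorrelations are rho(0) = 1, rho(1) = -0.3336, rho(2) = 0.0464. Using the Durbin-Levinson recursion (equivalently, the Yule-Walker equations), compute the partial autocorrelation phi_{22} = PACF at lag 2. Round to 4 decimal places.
\phi_{22} = -0.0730

The PACF at lag k is phi_{kk}, the last component of the solution
to the Yule-Walker system G_k phi = r_k where
  (G_k)_{ij} = rho(|i - j|), (r_k)_i = rho(i), i,j = 1..k.
Equivalently, Durbin-Levinson gives phi_{kk} iteratively:
  phi_{11} = rho(1)
  phi_{kk} = [rho(k) - sum_{j=1..k-1} phi_{k-1,j} rho(k-j)]
            / [1 - sum_{j=1..k-1} phi_{k-1,j} rho(j)],
  phi_{k,j} = phi_{k-1,j} - phi_{kk} phi_{k-1,k-j},  j = 1..k-1.
Step k = 1:
  phi_11 = rho(1) = -0.3336.
Step k = 2:
  phi_22 = [rho(2) - phi_11 rho(1)] / [1 - phi_11 rho(1)] = [0.0464 - (-0.3336)(-0.3336)] / [1 - (-0.3336)(-0.3336)]
         = -0.06488896 / 0.88871104 = -0.073.
Therefore phi_{22} = -0.0730.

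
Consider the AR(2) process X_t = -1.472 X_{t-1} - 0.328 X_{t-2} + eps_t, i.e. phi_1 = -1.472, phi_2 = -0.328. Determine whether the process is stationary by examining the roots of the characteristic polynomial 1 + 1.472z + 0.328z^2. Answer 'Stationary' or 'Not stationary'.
\text{Not stationary}

The AR(p) characteristic polynomial is P(z) = 1 + 1.472z + 0.328z^2.
Stationarity requires all roots to lie outside the unit circle, i.e. |z| > 1 for every root.
Set 1 + (1.472) z + (0.328) z^2 = 0, i.e. a z^2 + b z + c = 0 with a = 0.328, b = 1.472, c = 1.
Discriminant D = b^2 - 4ac = (1.472)^2 - 4*(0.328)*1 = 2.166784 - (1.312) = 0.854784.
D >= 0, so the roots are real: z = (-b +/- sqrt(D)) / (2a) = (-1.472 +/- 0.924545) / (0.656).
  z_1 = (-1.472 + 0.924545) / (0.656) = -0.8345,   |z_1| = 0.8345.
  z_2 = (-1.472 - 0.924545) / (0.656) = -3.6533,   |z_2| = 3.6533.
Moduli of all roots: 0.8345, 3.6533.
All moduli strictly greater than 1? No.
Verdict: Not stationary.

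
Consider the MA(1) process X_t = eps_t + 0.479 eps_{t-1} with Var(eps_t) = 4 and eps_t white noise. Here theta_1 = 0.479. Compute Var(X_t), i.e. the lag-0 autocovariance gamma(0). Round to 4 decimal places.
\gamma(0) = 4.9178

For an MA(q) process X_t = eps_t + sum_i theta_i eps_{t-i} with
Var(eps_t) = sigma^2, the variance is
  gamma(0) = sigma^2 * (1 + sum_i theta_i^2).
  sum_i theta_i^2 = (0.479)^2 = 0.229441.
  gamma(0) = 4 * (1 + 0.229441) = 4 * 1.229441 = 4.917764, which rounds to 4.9178.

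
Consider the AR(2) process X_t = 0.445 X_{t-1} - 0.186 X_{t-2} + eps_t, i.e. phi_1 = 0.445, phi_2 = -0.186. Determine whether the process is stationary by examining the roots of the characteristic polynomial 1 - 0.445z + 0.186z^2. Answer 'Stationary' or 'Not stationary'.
\text{Stationary}

The AR(p) characteristic polynomial is P(z) = 1 - 0.445z + 0.186z^2.
Stationarity requires all roots to lie outside the unit circle, i.e. |z| > 1 for every root.
Set 1 + (-0.445) z + (0.186) z^2 = 0, i.e. a z^2 + b z + c = 0 with a = 0.186, b = -0.445, c = 1.
Discriminant D = b^2 - 4ac = (-0.445)^2 - 4*(0.186)*1 = 0.198025 - (0.744) = -0.545975.
D < 0, so the roots are the complex-conjugate pair z = (-b +/- i sqrt(-D)) / (2a) = 1.1962 +/- 1.9863i.
For a conjugate pair |z|^2 = z * conj(z) = (product of roots) = c/a = 1/(0.186) = 5.376344, so |z| = sqrt(5.376344) = 2.3187 for both roots.
Moduli of all roots: 2.3187, 2.3187.
All moduli strictly greater than 1? Yes.
Verdict: Stationary.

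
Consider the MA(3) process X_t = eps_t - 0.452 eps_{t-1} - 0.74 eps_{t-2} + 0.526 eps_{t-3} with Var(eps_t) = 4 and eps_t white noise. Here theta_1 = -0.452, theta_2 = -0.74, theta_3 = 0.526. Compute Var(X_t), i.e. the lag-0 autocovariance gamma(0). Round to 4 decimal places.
\gamma(0) = 8.1143

For an MA(q) process X_t = eps_t + sum_i theta_i eps_{t-i} with
Var(eps_t) = sigma^2, the variance is
  gamma(0) = sigma^2 * (1 + sum_i theta_i^2).
  sum_i theta_i^2 = (-0.452)^2 + (-0.74)^2 + (0.526)^2 = 0.204304 + 0.5476 + 0.276676 = 1.02858.
  gamma(0) = 4 * (1 + 1.02858) = 4 * 2.02858 = 8.11432, which rounds to 8.1143.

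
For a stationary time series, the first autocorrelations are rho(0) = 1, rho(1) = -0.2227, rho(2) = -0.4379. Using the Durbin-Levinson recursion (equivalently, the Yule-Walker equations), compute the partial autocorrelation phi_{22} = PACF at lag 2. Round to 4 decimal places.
\phi_{22} = -0.5129

The PACF at lag k is phi_{kk}, the last component of the solution
to the Yule-Walker system G_k phi = r_k where
  (G_k)_{ij} = rho(|i - j|), (r_k)_i = rho(i), i,j = 1..k.
Equivalently, Durbin-Levinson gives phi_{kk} iteratively:
  phi_{11} = rho(1)
  phi_{kk} = [rho(k) - sum_{j=1..k-1} phi_{k-1,j} rho(k-j)]
            / [1 - sum_{j=1..k-1} phi_{k-1,j} rho(j)],
  phi_{k,j} = phi_{k-1,j} - phi_{kk} phi_{k-1,k-j},  j = 1..k-1.
Step k = 1:
  phi_11 = rho(1) = -0.2227.
Step k = 2:
  phi_22 = [rho(2) - phi_11 rho(1)] / [1 - phi_11 rho(1)] = [-0.4379 - (-0.2227)(-0.2227)] / [1 - (-0.2227)(-0.2227)]
         = -0.48749529 / 0.95040471 = -0.5129.
Therefore phi_{22} = -0.5129.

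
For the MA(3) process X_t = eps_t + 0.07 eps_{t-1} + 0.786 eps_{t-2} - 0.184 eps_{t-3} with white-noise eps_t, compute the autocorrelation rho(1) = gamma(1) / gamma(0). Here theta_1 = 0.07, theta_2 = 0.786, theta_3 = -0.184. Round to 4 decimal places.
\rho(1) = -0.0118

For an MA(q) process with theta_0 = 1, the autocovariance is
  gamma(k) = sigma^2 * sum_{i=0..q-k} theta_i * theta_{i+k},
and rho(k) = gamma(k) / gamma(0). Sigma^2 cancels.
  numerator   = (1)*(0.07) + (0.07)*(0.786) + (0.786)*(-0.184) = -0.019604.
  denominator = (1)^2 + (0.07)^2 + (0.786)^2 + (-0.184)^2 = 1.656552.
  rho(1) = -0.019604 / 1.656552 = -0.0118.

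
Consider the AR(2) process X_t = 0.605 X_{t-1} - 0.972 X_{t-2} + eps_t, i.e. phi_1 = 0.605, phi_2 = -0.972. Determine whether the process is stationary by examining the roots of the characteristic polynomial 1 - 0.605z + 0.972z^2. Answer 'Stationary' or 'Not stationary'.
\text{Stationary}

The AR(p) characteristic polynomial is P(z) = 1 - 0.605z + 0.972z^2.
Stationarity requires all roots to lie outside the unit circle, i.e. |z| > 1 for every root.
Set 1 + (-0.605) z + (0.972) z^2 = 0, i.e. a z^2 + b z + c = 0 with a = 0.972, b = -0.605, c = 1.
Discriminant D = b^2 - 4ac = (-0.605)^2 - 4*(0.972)*1 = 0.366025 - (3.888) = -3.521975.
D < 0, so the roots are the complex-conjugate pair z = (-b +/- i sqrt(-D)) / (2a) = 0.3112 +/- 0.9654i.
For a conjugate pair |z|^2 = z * conj(z) = (product of roots) = c/a = 1/(0.972) = 1.028807, so |z| = sqrt(1.028807) = 1.0143 for both roots.
Moduli of all roots: 1.0143, 1.0143.
All moduli strictly greater than 1? Yes.
Verdict: Stationary.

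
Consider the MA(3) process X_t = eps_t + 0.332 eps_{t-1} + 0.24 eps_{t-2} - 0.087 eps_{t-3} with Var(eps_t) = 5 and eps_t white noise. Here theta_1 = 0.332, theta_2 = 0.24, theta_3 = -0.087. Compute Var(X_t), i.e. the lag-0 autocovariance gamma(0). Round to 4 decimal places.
\gamma(0) = 5.8770

For an MA(q) process X_t = eps_t + sum_i theta_i eps_{t-i} with
Var(eps_t) = sigma^2, the variance is
  gamma(0) = sigma^2 * (1 + sum_i theta_i^2).
  sum_i theta_i^2 = (0.332)^2 + (0.24)^2 + (-0.087)^2 = 0.110224 + 0.0576 + 0.007569 = 0.175393.
  gamma(0) = 5 * (1 + 0.175393) = 5 * 1.175393 = 5.876965, which rounds to 5.8770.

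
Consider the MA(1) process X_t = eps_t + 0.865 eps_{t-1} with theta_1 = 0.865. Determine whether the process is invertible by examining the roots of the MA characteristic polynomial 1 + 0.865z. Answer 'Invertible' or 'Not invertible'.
\text{Invertible}

The MA(q) characteristic polynomial is P(z) = 1 + 0.865z.
Invertibility requires all roots to lie outside the unit circle, i.e. |z| > 1 for every root.
This is linear in z: 1 + (0.865) z = 0  =>  z = -1/(0.865) = -1.156069,  |z| = 1.156069.
Moduli of all roots: 1.1561.
All moduli strictly greater than 1? Yes.
Verdict: Invertible.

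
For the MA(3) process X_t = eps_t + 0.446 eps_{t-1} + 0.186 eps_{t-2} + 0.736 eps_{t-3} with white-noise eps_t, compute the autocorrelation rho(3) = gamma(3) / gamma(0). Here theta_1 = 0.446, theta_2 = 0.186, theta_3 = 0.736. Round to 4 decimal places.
\rho(3) = 0.4146

For an MA(q) process with theta_0 = 1, the autocovariance is
  gamma(k) = sigma^2 * sum_{i=0..q-k} theta_i * theta_{i+k},
and rho(k) = gamma(k) / gamma(0). Sigma^2 cancels.
  numerator   = (1)*(0.736) = 0.736.
  denominator = (1)^2 + (0.446)^2 + (0.186)^2 + (0.736)^2 = 1.775208.
  rho(3) = 0.736 / 1.775208 = 0.4146.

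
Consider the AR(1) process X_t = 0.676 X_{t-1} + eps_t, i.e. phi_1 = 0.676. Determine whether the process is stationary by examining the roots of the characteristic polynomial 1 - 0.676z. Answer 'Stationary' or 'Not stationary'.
\text{Stationary}

The AR(p) characteristic polynomial is P(z) = 1 - 0.676z.
Stationarity requires all roots to lie outside the unit circle, i.e. |z| > 1 for every root.
This is linear in z: 1 + (-0.676) z = 0  =>  z = -1/(-0.676) = 1.47929,  |z| = 1.47929.
Moduli of all roots: 1.4793.
All moduli strictly greater than 1? Yes.
Verdict: Stationary.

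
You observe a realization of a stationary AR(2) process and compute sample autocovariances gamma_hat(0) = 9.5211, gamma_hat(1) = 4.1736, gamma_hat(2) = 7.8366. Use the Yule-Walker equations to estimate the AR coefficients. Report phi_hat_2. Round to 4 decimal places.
\hat\phi_{2} = 0.7810

The Yule-Walker equations for an AR(p) process read, in matrix form,
  Gamma_p phi = r_p,   with   (Gamma_p)_{ij} = gamma(|i - j|),
                       (r_p)_i = gamma(i),   i,j = 1..p.
Substitute the sample gammas (Toeplitz matrix and right-hand side of size 2):
  Gamma_p = [[9.5211, 4.1736], [4.1736, 9.5211]]
  r_p     = [4.1736, 7.8366]
Written out:
  9.5211 phi_1 + 4.1736 phi_2 = 4.1736
  4.1736 phi_1 + 9.5211 phi_2 = 7.8366
Solve by Cramer's rule:
  det = gamma(0)^2 - gamma(1)^2 = (9.5211)^2 - (4.1736)^2 = 90.65134521 - 17.41893696 = 73.23240825
  phi_hat_1 = [gamma(1) gamma(0) - gamma(1) gamma(2)] / det = [(4.1736)(9.5211) - (4.1736)(7.8366)] / 73.23240825 = 7.0304292 / 73.23240825 = 0.096
  phi_hat_2 = [gamma(0) gamma(2) - gamma(1)^2] / det = [(9.5211)(7.8366) - (4.1736)^2] / 73.23240825 = 57.1941153 / 73.23240825 = 0.781
So phi_hat = [0.0960, 0.7810].
Therefore phi_hat_2 = 0.7810.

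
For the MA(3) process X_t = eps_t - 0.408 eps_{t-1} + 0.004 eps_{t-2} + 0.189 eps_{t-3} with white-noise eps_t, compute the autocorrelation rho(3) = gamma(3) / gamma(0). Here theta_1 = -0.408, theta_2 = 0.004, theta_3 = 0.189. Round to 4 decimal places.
\rho(3) = 0.1572

For an MA(q) process with theta_0 = 1, the autocovariance is
  gamma(k) = sigma^2 * sum_{i=0..q-k} theta_i * theta_{i+k},
and rho(k) = gamma(k) / gamma(0). Sigma^2 cancels.
  numerator   = (1)*(0.189) = 0.189.
  denominator = (1)^2 + (-0.408)^2 + (0.004)^2 + (0.189)^2 = 1.202201.
  rho(3) = 0.189 / 1.202201 = 0.1572.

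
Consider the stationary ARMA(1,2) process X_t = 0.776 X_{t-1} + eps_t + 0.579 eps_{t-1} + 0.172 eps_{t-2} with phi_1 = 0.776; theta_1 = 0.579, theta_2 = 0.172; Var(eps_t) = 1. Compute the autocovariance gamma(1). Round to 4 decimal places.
\gamma(1) = 5.9327

Multiply the model equation by X_{t-k} and take expectations. With theta_0 = psi_0 = 1 and psi_j the MA(infinity) weights, this gives
  gamma(k) - sum_i phi_i gamma(k-i) = c_k,
  c_k = sigma^2 * sum_{j=k..q} theta_j psi_{j-k}   (c_k = 0 for k > q),
using gamma(-m) = gamma(m).
psi-weights needed (psi_j = theta_j + sum_i phi_i psi_{j-i}):
  psi_1 = theta_1 + phi_1 = 0.579 + (0.776) = 1.355
  psi_2 = theta_2 + phi_1 psi_1 = 0.172 + (0.776)(1.355) = 1.22348
Right-hand sides:
  c_0 = sigma^2 (1 + theta_1 psi_1 + theta_2 psi_2) = 1 * (1 + (0.579)(1.355) + (0.172)(1.22348)) = 1 * 1.994984 = 1.994984
  c_1 = sigma^2 (theta_1 + theta_2 psi_1) = 1 * (0.579 + (0.172)(1.355)) = 0.81206
  c_2 = sigma^2 theta_2 = 1 * (0.172) = 0.172
Equations for k = 0 and k = 1 (AR order 1):
  gamma(0) = phi_1 gamma(1) + c_0
  gamma(1) = phi_1 gamma(0) + c_1
Substituting the second into the first: gamma(0) (1 - phi_1^2) = c_0 + phi_1 c_1, so
  gamma(0) = (c_0 + phi_1 c_1) / (1 - phi_1^2) = (1.994984 + (0.776)(0.81206)) / (1 - (0.776)^2) = 2.625142 / 0.397824 = 6.598753.
  gamma(1) = phi_1 gamma(0) + c_1 = (0.776)(6.598753) + (0.81206) = 5.932692.
Therefore gamma(1) = 5.9327 (to 4 decimal places).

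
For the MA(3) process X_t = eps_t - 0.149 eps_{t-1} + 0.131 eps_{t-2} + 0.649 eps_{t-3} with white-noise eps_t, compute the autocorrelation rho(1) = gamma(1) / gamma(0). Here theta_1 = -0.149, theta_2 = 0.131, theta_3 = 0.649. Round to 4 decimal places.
\rho(1) = -0.0572

For an MA(q) process with theta_0 = 1, the autocovariance is
  gamma(k) = sigma^2 * sum_{i=0..q-k} theta_i * theta_{i+k},
and rho(k) = gamma(k) / gamma(0). Sigma^2 cancels.
  numerator   = (1)*(-0.149) + (-0.149)*(0.131) + (0.131)*(0.649) = -0.0835.
  denominator = (1)^2 + (-0.149)^2 + (0.131)^2 + (0.649)^2 = 1.460563.
  rho(1) = -0.0835 / 1.460563 = -0.0572.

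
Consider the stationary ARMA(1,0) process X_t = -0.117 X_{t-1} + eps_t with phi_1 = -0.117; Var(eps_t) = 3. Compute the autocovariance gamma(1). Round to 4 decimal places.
\gamma(1) = -0.3559

Multiply the model equation by X_{t-k} and take expectations. With theta_0 = psi_0 = 1 and psi_j the MA(infinity) weights, this gives
  gamma(k) - sum_i phi_i gamma(k-i) = c_k,
  c_k = sigma^2 * sum_{j=k..q} theta_j psi_{j-k}   (c_k = 0 for k > q),
using gamma(-m) = gamma(m).
Pure AR (q = 0): c_0 = sigma^2 = 3, c_k = 0 for k >= 1.
Equations for k = 0 and k = 1 (AR order 1):
  gamma(0) = phi_1 gamma(1) + c_0
  gamma(1) = phi_1 gamma(0) + c_1
Substituting the second into the first: gamma(0) (1 - phi_1^2) = c_0 + phi_1 c_1, so
  gamma(0) = c_0 / (1 - phi_1^2) = 3 / (1 - (-0.117)^2) = 3 / 0.986311 = 3.041637.
  gamma(1) = phi_1 gamma(0) = (-0.117)(3.041637) = -0.355872.
Therefore gamma(1) = -0.3559 (to 4 decimal places).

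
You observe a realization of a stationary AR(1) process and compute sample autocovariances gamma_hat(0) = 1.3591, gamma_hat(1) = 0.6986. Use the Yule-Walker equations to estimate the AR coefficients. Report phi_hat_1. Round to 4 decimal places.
\hat\phi_{1} = 0.5140

The Yule-Walker equations for an AR(p) process read, in matrix form,
  Gamma_p phi = r_p,   with   (Gamma_p)_{ij} = gamma(|i - j|),
                       (r_p)_i = gamma(i),   i,j = 1..p.
Substitute the sample gammas (Toeplitz matrix and right-hand side of size 1):
  Gamma_p = [[1.3591]]
  r_p     = [0.6986]
With p = 1 this is the single equation gamma(0) phi_1 = gamma(1):
  phi_hat_1 = gamma(1) / gamma(0) = 0.6986 / 1.3591 = 0.5140.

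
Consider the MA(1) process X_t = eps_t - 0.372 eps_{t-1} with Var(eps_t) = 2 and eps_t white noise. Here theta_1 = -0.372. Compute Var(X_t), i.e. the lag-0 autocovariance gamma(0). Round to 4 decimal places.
\gamma(0) = 2.2768

For an MA(q) process X_t = eps_t + sum_i theta_i eps_{t-i} with
Var(eps_t) = sigma^2, the variance is
  gamma(0) = sigma^2 * (1 + sum_i theta_i^2).
  sum_i theta_i^2 = (-0.372)^2 = 0.138384.
  gamma(0) = 2 * (1 + 0.138384) = 2 * 1.138384 = 2.276768, which rounds to 2.2768.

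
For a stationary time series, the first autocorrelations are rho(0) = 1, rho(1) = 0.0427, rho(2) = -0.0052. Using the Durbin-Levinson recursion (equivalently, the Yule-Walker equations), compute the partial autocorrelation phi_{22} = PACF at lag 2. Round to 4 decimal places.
\phi_{22} = -0.0070

The PACF at lag k is phi_{kk}, the last component of the solution
to the Yule-Walker system G_k phi = r_k where
  (G_k)_{ij} = rho(|i - j|), (r_k)_i = rho(i), i,j = 1..k.
Equivalently, Durbin-Levinson gives phi_{kk} iteratively:
  phi_{11} = rho(1)
  phi_{kk} = [rho(k) - sum_{j=1..k-1} phi_{k-1,j} rho(k-j)]
            / [1 - sum_{j=1..k-1} phi_{k-1,j} rho(j)],
  phi_{k,j} = phi_{k-1,j} - phi_{kk} phi_{k-1,k-j},  j = 1..k-1.
Step k = 1:
  phi_11 = rho(1) = 0.0427.
Step k = 2:
  phi_22 = [rho(2) - phi_11 rho(1)] / [1 - phi_11 rho(1)] = [-0.0052 - (0.0427)(0.0427)] / [1 - (0.0427)(0.0427)]
         = -0.00702329 / 0.99817671 = -0.007.
Therefore phi_{22} = -0.0070.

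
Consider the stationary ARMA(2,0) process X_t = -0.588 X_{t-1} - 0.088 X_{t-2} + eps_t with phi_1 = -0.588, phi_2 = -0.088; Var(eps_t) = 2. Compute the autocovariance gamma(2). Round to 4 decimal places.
\gamma(2) = 0.6542

Multiply the model equation by X_{t-k} and take expectations. With theta_0 = psi_0 = 1 and psi_j the MA(infinity) weights, this gives
  gamma(k) - sum_i phi_i gamma(k-i) = c_k,
  c_k = sigma^2 * sum_{j=k..q} theta_j psi_{j-k}   (c_k = 0 for k > q),
using gamma(-m) = gamma(m).
Pure AR (q = 0): c_0 = sigma^2 = 2, c_k = 0 for k >= 1.
Equations for k = 0, 1, 2 (AR order 2, c_2 = 0):
  (E0) gamma(0) = phi_1 gamma(1) + phi_2 gamma(2) + c_0
  (E1) gamma(1) = phi_1 gamma(0) + phi_2 gamma(1) + c_1
  (E2) gamma(2) = phi_1 gamma(1) + phi_2 gamma(0)
From (E1): gamma(1) = A gamma(0) + B with
  A = phi_1 / (1 - phi_2) = -0.588 / 1.088 = -0.540441,   B = c_1 / (1 - phi_2) = 0 / 1.088 = 0.
Insert (E2) into (E0): gamma(0) (1 - phi_2^2) = phi_1 (1 + phi_2) gamma(1) + c_0.
  phi_1 (1 + phi_2) = (-0.588)(0.912) = -0.536256,   1 - phi_2^2 = 0.992256.
Replace gamma(1) by A gamma(0) + B and collect gamma(0):
  gamma(0) [0.992256 - (-0.536256)(-0.540441)] = c_0 = 2
  gamma(0) * 0.702441 = 2
  gamma(0) = 2 / 0.702441 = 2.847213.
  gamma(1) = A gamma(0) = (-0.540441)(2.847213) = -1.538751.
  gamma(2) = phi_1 gamma(1) + phi_2 gamma(0) = (-0.588)(-1.538751) + (-0.088)(2.847213) = 0.654231.
Therefore gamma(2) = 0.6542 (to 4 decimal places).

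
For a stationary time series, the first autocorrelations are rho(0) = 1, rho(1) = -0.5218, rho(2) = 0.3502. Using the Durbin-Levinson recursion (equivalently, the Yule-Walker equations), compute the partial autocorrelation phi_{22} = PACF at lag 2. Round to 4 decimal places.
\phi_{22} = 0.1071

The PACF at lag k is phi_{kk}, the last component of the solution
to the Yule-Walker system G_k phi = r_k where
  (G_k)_{ij} = rho(|i - j|), (r_k)_i = rho(i), i,j = 1..k.
Equivalently, Durbin-Levinson gives phi_{kk} iteratively:
  phi_{11} = rho(1)
  phi_{kk} = [rho(k) - sum_{j=1..k-1} phi_{k-1,j} rho(k-j)]
            / [1 - sum_{j=1..k-1} phi_{k-1,j} rho(j)],
  phi_{k,j} = phi_{k-1,j} - phi_{kk} phi_{k-1,k-j},  j = 1..k-1.
Step k = 1:
  phi_11 = rho(1) = -0.5218.
Step k = 2:
  phi_22 = [rho(2) - phi_11 rho(1)] / [1 - phi_11 rho(1)] = [0.3502 - (-0.5218)(-0.5218)] / [1 - (-0.5218)(-0.5218)]
         = 0.07792476 / 0.72772476 = 0.1071.
Therefore phi_{22} = 0.1071.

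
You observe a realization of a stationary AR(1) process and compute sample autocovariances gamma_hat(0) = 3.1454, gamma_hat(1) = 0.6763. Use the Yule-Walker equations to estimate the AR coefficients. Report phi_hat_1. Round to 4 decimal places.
\hat\phi_{1} = 0.2150

The Yule-Walker equations for an AR(p) process read, in matrix form,
  Gamma_p phi = r_p,   with   (Gamma_p)_{ij} = gamma(|i - j|),
                       (r_p)_i = gamma(i),   i,j = 1..p.
Substitute the sample gammas (Toeplitz matrix and right-hand side of size 1):
  Gamma_p = [[3.1454]]
  r_p     = [0.6763]
With p = 1 this is the single equation gamma(0) phi_1 = gamma(1):
  phi_hat_1 = gamma(1) / gamma(0) = 0.6763 / 3.1454 = 0.2150.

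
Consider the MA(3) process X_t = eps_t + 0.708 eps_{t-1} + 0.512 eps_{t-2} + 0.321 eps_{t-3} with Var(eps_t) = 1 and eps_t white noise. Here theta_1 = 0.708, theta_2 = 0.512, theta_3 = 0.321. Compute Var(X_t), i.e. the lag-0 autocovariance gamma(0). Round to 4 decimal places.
\gamma(0) = 1.8664

For an MA(q) process X_t = eps_t + sum_i theta_i eps_{t-i} with
Var(eps_t) = sigma^2, the variance is
  gamma(0) = sigma^2 * (1 + sum_i theta_i^2).
  sum_i theta_i^2 = (0.708)^2 + (0.512)^2 + (0.321)^2 = 0.501264 + 0.262144 + 0.103041 = 0.866449.
  gamma(0) = 1 * (1 + 0.866449) = 1 * 1.866449 = 1.866449, which rounds to 1.8664.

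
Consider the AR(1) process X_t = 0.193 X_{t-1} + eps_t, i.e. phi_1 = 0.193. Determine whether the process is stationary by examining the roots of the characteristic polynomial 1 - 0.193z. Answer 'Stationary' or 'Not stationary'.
\text{Stationary}

The AR(p) characteristic polynomial is P(z) = 1 - 0.193z.
Stationarity requires all roots to lie outside the unit circle, i.e. |z| > 1 for every root.
This is linear in z: 1 + (-0.193) z = 0  =>  z = -1/(-0.193) = 5.181347,  |z| = 5.181347.
Moduli of all roots: 5.1813.
All moduli strictly greater than 1? Yes.
Verdict: Stationary.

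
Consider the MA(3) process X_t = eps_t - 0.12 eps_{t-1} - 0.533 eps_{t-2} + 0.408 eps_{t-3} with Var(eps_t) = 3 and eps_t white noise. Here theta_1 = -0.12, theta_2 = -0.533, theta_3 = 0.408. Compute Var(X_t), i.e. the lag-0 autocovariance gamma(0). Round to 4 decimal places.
\gamma(0) = 4.3949

For an MA(q) process X_t = eps_t + sum_i theta_i eps_{t-i} with
Var(eps_t) = sigma^2, the variance is
  gamma(0) = sigma^2 * (1 + sum_i theta_i^2).
  sum_i theta_i^2 = (-0.12)^2 + (-0.533)^2 + (0.408)^2 = 0.0144 + 0.284089 + 0.166464 = 0.464953.
  gamma(0) = 3 * (1 + 0.464953) = 3 * 1.464953 = 4.394859, which rounds to 4.3949.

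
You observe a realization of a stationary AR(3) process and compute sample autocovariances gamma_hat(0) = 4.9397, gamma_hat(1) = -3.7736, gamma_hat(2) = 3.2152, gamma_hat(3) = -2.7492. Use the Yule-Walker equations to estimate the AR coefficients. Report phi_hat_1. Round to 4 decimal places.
\hat\phi_{1} = -0.6340

The Yule-Walker equations for an AR(p) process read, in matrix form,
  Gamma_p phi = r_p,   with   (Gamma_p)_{ij} = gamma(|i - j|),
                       (r_p)_i = gamma(i),   i,j = 1..p.
Substitute the sample gammas (Toeplitz matrix and right-hand side of size 3):
  Gamma_p = [[4.9397, -3.7736, 3.2152], [-3.7736, 4.9397, -3.7736], [3.2152, -3.7736, 4.9397]]
  r_p     = [-3.7736, 3.2152, -2.7492]
Written out (R1..R3):
  (R1) 4.9397 phi_1 - 3.7736 phi_2 + 3.2152 phi_3 = -3.7736
  (R2) -3.7736 phi_1 + 4.9397 phi_2 - 3.7736 phi_3 = 3.2152
  (R3) 3.2152 phi_1 - 3.7736 phi_2 + 4.9397 phi_3 = -2.7492
Gaussian elimination:
  R2 <- R2 - (-3.7736/4.9397) R1 = R2 - (-0.763933) R1:  2.056922 phi_2 - 1.317403 phi_3 = 0.332422
  R3 <- R3 - (3.2152/4.9397) R1 = R3 - (0.65089) R1:  -1.317403 phi_2 + 2.846959 phi_3 = -0.293003
  R3 <- R3 - (-1.317403/2.056922) R2 = R3 - (-0.640473) R2:  2.003199 phi_3 = -0.080095
Back-substitution:
  phi_hat_3 = -0.080095 / 2.003199 = -0.039984
  phi_hat_2 = (0.332422 - (-1.317403)(-0.039984)) / 2.056922 = 0.136003
  phi_hat_1 = (-3.7736 - (-3.7736)(0.136003) - (3.2152)(-0.039984)) / 4.9397 = -0.634011
So phi_hat = [-0.6340, 0.1360, -0.0400].
Therefore phi_hat_1 = -0.6340.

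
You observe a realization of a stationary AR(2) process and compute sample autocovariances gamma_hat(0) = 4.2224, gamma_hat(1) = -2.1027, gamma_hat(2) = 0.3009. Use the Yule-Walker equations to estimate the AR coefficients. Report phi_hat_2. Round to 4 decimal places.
\hat\phi_{2} = -0.2350

The Yule-Walker equations for an AR(p) process read, in matrix form,
  Gamma_p phi = r_p,   with   (Gamma_p)_{ij} = gamma(|i - j|),
                       (r_p)_i = gamma(i),   i,j = 1..p.
Substitute the sample gammas (Toeplitz matrix and right-hand side of size 2):
  Gamma_p = [[4.2224, -2.1027], [-2.1027, 4.2224]]
  r_p     = [-2.1027, 0.3009]
Written out:
  4.2224 phi_1 - 2.1027 phi_2 = -2.1027
  -2.1027 phi_1 + 4.2224 phi_2 = 0.3009
Solve by Cramer's rule:
  det = gamma(0)^2 - gamma(1)^2 = (4.2224)^2 - (-2.1027)^2 = 17.82866176 - 4.42134729 = 13.40731447
  phi_hat_1 = [gamma(1) gamma(0) - gamma(1) gamma(2)] / det = [(-2.1027)(4.2224) - (-2.1027)(0.3009)] / 13.40731447 = -8.24573805 / 13.40731447 = -0.615
  phi_hat_2 = [gamma(0) gamma(2) - gamma(1)^2] / det = [(4.2224)(0.3009) - (-2.1027)^2] / 13.40731447 = -3.15082713 / 13.40731447 = -0.235
So phi_hat = [-0.6150, -0.2350].
Therefore phi_hat_2 = -0.2350.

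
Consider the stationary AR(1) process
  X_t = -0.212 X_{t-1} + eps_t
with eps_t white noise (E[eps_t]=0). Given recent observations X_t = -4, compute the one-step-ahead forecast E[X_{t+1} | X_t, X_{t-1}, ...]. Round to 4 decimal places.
E[X_{t+1} \mid \mathcal F_t] = 0.8480

For an AR(p) model X_t = c + sum_i phi_i X_{t-i} + eps_t, the
one-step-ahead conditional mean is
  E[X_{t+1} | X_t, ...] = c + sum_i phi_i X_{t+1-i}.
Substitute known values:
  E[X_{t+1} | ...] = (-0.212) * (-4)
                   = 0.8480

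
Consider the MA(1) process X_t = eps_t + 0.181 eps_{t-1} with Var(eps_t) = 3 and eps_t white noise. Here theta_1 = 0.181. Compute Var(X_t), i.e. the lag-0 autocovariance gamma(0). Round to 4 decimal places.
\gamma(0) = 3.0983

For an MA(q) process X_t = eps_t + sum_i theta_i eps_{t-i} with
Var(eps_t) = sigma^2, the variance is
  gamma(0) = sigma^2 * (1 + sum_i theta_i^2).
  sum_i theta_i^2 = (0.181)^2 = 0.032761.
  gamma(0) = 3 * (1 + 0.032761) = 3 * 1.032761 = 3.098283, which rounds to 3.0983.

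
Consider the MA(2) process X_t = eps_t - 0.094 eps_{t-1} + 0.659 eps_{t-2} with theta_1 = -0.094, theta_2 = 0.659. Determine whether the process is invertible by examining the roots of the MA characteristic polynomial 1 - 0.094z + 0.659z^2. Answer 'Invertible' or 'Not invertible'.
\text{Invertible}

The MA(q) characteristic polynomial is P(z) = 1 - 0.094z + 0.659z^2.
Invertibility requires all roots to lie outside the unit circle, i.e. |z| > 1 for every root.
Set 1 + (-0.094) z + (0.659) z^2 = 0, i.e. a z^2 + b z + c = 0 with a = 0.659, b = -0.094, c = 1.
Discriminant D = b^2 - 4ac = (-0.094)^2 - 4*(0.659)*1 = 0.008836 - (2.636) = -2.627164.
D < 0, so the roots are the complex-conjugate pair z = (-b +/- i sqrt(-D)) / (2a) = 0.0713 +/- 1.2298i.
For a conjugate pair |z|^2 = z * conj(z) = (product of roots) = c/a = 1/(0.659) = 1.517451, so |z| = sqrt(1.517451) = 1.2318 for both roots.
Moduli of all roots: 1.2318, 1.2318.
All moduli strictly greater than 1? Yes.
Verdict: Invertible.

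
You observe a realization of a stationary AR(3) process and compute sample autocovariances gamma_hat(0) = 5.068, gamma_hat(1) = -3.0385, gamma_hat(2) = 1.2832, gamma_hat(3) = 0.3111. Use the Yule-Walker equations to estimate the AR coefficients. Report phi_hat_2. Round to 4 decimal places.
\hat\phi_{2} = -0.0100

The Yule-Walker equations for an AR(p) process read, in matrix form,
  Gamma_p phi = r_p,   with   (Gamma_p)_{ij} = gamma(|i - j|),
                       (r_p)_i = gamma(i),   i,j = 1..p.
Substitute the sample gammas (Toeplitz matrix and right-hand side of size 3):
  Gamma_p = [[5.068, -3.0385, 1.2832], [-3.0385, 5.068, -3.0385], [1.2832, -3.0385, 5.068]]
  r_p     = [-3.0385, 1.2832, 0.3111]
Written out (R1..R3):
  (R1) 5.068 phi_1 - 3.0385 phi_2 + 1.2832 phi_3 = -3.0385
  (R2) -3.0385 phi_1 + 5.068 phi_2 - 3.0385 phi_3 = 1.2832
  (R3) 1.2832 phi_1 - 3.0385 phi_2 + 5.068 phi_3 = 0.3111
Gaussian elimination:
  R2 <- R2 - (-3.0385/5.068) R1 = R2 - (-0.599546) R1:  3.246279 phi_2 - 2.269162 phi_3 = -0.538521
  R3 <- R3 - (1.2832/5.068) R1 = R3 - (0.253197) R1:  -2.269162 phi_2 + 4.743098 phi_3 = 1.080438
  R3 <- R3 - (-2.269162/3.246279) R2 = R3 - (-0.699004) R2:  3.156944 phi_3 = 0.704009
Back-substitution:
  phi_hat_3 = 0.704009 / 3.156944 = 0.223003
  phi_hat_2 = (-0.538521 - (-2.269162)(0.223003)) / 3.246279 = -0.010008
  phi_hat_1 = (-3.0385 - (-3.0385)(-0.010008) - (1.2832)(0.223003)) / 5.068 = -0.66201
So phi_hat = [-0.6620, -0.0100, 0.2230].
Therefore phi_hat_2 = -0.0100.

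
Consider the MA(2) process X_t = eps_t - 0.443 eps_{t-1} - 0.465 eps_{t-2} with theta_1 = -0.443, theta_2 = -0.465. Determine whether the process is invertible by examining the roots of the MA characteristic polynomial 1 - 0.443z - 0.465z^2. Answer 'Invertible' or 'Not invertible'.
\text{Invertible}

The MA(q) characteristic polynomial is P(z) = 1 - 0.443z - 0.465z^2.
Invertibility requires all roots to lie outside the unit circle, i.e. |z| > 1 for every root.
Set 1 + (-0.443) z + (-0.465) z^2 = 0, i.e. a z^2 + b z + c = 0 with a = -0.465, b = -0.443, c = 1.
Discriminant D = b^2 - 4ac = (-0.443)^2 - 4*(-0.465)*1 = 0.196249 - (-1.86) = 2.056249.
D >= 0, so the roots are real: z = (-b +/- sqrt(D)) / (2a) = (0.443 +/- 1.433963) / (-0.93).
  z_1 = (0.443 + 1.433963) / (-0.93) = -2.0182,   |z_1| = 2.0182.
  z_2 = (0.443 - 1.433963) / (-0.93) = 1.0656,   |z_2| = 1.0656.
Moduli of all roots: 2.0182, 1.0656.
All moduli strictly greater than 1? Yes.
Verdict: Invertible.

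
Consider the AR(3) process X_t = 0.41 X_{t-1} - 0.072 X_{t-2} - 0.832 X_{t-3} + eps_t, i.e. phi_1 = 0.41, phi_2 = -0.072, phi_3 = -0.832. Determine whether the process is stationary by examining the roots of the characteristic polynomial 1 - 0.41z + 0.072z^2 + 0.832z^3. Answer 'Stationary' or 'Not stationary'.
\text{Not stationary}

The AR(p) characteristic polynomial is P(z) = 1 - 0.41z + 0.072z^2 + 0.832z^3.
Stationarity requires all roots to lie outside the unit circle, i.e. |z| > 1 for every root.
Degree 3: look for a simple real root z0 first, then factor out (1 - z/z0) and solve the remaining quadratic.
Testing z0 = -1.25: P(-1.25) = 1 + (-0.41)(-1.25) + (0.072)(-1.25)^2 + (0.832)(-1.25)^3
  = 1 + (0.5125) + (0.1125) + (-1.625) = 0.  So z_0 = -1.25 is a root, |z_0| = 1.25.
Divide out the factor (1 + 0.8 z) = (1 - z/z0) (since 1/z0 = -0.8):
  P(z) = (1 + 0.8 z)(1 + (-1.21) z + (1.04) z^2)
  [check: z-coef -1.21 - (-0.8) = -0.41; z^2-coef 1.04 - (-0.8)(-1.21) = 0.072; z^3-coef -(-0.8)(1.04) = 0.832.]
Remaining roots from the quadratic factor 1 + (-1.21) z + (1.04) z^2:
  Set 1 + (-1.21) z + (1.04) z^2 = 0, i.e. a z^2 + b z + c = 0 with a = 1.04, b = -1.21, c = 1.
  Discriminant D = b^2 - 4ac = (-1.21)^2 - 4*(1.04)*1 = 1.4641 - (4.16) = -2.6959.
  D < 0, so the roots are the complex-conjugate pair z = (-b +/- i sqrt(-D)) / (2a) = 0.5817 +/- 0.7894i.
  For a conjugate pair |z|^2 = z * conj(z) = (product of roots) = c/a = 1/(1.04) = 0.961538, so |z| = sqrt(0.961538) = 0.9806 for both roots.
Moduli of all roots: 1.2500, 0.9806, 0.9806.
All moduli strictly greater than 1? No.
Verdict: Not stationary.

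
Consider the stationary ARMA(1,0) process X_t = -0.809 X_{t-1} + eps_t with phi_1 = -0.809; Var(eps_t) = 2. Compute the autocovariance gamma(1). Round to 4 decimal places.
\gamma(1) = -4.6828

Multiply the model equation by X_{t-k} and take expectations. With theta_0 = psi_0 = 1 and psi_j the MA(infinity) weights, this gives
  gamma(k) - sum_i phi_i gamma(k-i) = c_k,
  c_k = sigma^2 * sum_{j=k..q} theta_j psi_{j-k}   (c_k = 0 for k > q),
using gamma(-m) = gamma(m).
Pure AR (q = 0): c_0 = sigma^2 = 2, c_k = 0 for k >= 1.
Equations for k = 0 and k = 1 (AR order 1):
  gamma(0) = phi_1 gamma(1) + c_0
  gamma(1) = phi_1 gamma(0) + c_1
Substituting the second into the first: gamma(0) (1 - phi_1^2) = c_0 + phi_1 c_1, so
  gamma(0) = c_0 / (1 - phi_1^2) = 2 / (1 - (-0.809)^2) = 2 / 0.345519 = 5.788394.
  gamma(1) = phi_1 gamma(0) = (-0.809)(5.788394) = -4.68281.
Therefore gamma(1) = -4.6828 (to 4 decimal places).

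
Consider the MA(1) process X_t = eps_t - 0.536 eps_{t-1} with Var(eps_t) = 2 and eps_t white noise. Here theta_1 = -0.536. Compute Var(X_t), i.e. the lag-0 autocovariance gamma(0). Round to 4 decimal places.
\gamma(0) = 2.5746

For an MA(q) process X_t = eps_t + sum_i theta_i eps_{t-i} with
Var(eps_t) = sigma^2, the variance is
  gamma(0) = sigma^2 * (1 + sum_i theta_i^2).
  sum_i theta_i^2 = (-0.536)^2 = 0.287296.
  gamma(0) = 2 * (1 + 0.287296) = 2 * 1.287296 = 2.574592, which rounds to 2.5746.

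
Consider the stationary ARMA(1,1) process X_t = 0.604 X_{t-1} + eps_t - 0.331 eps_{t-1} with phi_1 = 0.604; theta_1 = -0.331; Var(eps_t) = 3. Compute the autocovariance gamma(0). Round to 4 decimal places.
\gamma(0) = 3.3520

Multiply the model equation by X_{t-k} and take expectations. With theta_0 = psi_0 = 1 and psi_j the MA(infinity) weights, this gives
  gamma(k) - sum_i phi_i gamma(k-i) = c_k,
  c_k = sigma^2 * sum_{j=k..q} theta_j psi_{j-k}   (c_k = 0 for k > q),
using gamma(-m) = gamma(m).
psi-weights needed (psi_j = theta_j + sum_i phi_i psi_{j-i}):
  psi_1 = theta_1 + phi_1 = -0.331 + (0.604) = 0.273
Right-hand sides:
  c_0 = sigma^2 (1 + theta_1 psi_1) = 3 * (1 + (-0.331)(0.273)) = 3 * 0.909637 = 2.728911
  c_1 = sigma^2 theta_1 = 3 * (-0.331) = -0.993
  c_2 = 0
Equations for k = 0 and k = 1 (AR order 1):
  gamma(0) = phi_1 gamma(1) + c_0
  gamma(1) = phi_1 gamma(0) + c_1
Substituting the second into the first: gamma(0) (1 - phi_1^2) = c_0 + phi_1 c_1, so
  gamma(0) = (c_0 + phi_1 c_1) / (1 - phi_1^2) = (2.728911 + (0.604)(-0.993)) / (1 - (0.604)^2) = 2.129139 / 0.635184 = 3.352004.
Therefore gamma(0) = 3.3520 (to 4 decimal places).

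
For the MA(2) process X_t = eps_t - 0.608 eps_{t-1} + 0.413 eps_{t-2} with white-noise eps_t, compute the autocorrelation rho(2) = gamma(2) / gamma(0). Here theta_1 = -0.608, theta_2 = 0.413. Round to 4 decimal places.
\rho(2) = 0.2681

For an MA(q) process with theta_0 = 1, the autocovariance is
  gamma(k) = sigma^2 * sum_{i=0..q-k} theta_i * theta_{i+k},
and rho(k) = gamma(k) / gamma(0). Sigma^2 cancels.
  numerator   = (1)*(0.413) = 0.413.
  denominator = (1)^2 + (-0.608)^2 + (0.413)^2 = 1.540233.
  rho(2) = 0.413 / 1.540233 = 0.2681.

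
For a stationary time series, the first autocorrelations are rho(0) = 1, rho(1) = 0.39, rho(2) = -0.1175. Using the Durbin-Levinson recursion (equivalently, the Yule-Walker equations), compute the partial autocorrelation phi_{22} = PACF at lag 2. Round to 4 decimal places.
\phi_{22} = -0.3180

The PACF at lag k is phi_{kk}, the last component of the solution
to the Yule-Walker system G_k phi = r_k where
  (G_k)_{ij} = rho(|i - j|), (r_k)_i = rho(i), i,j = 1..k.
Equivalently, Durbin-Levinson gives phi_{kk} iteratively:
  phi_{11} = rho(1)
  phi_{kk} = [rho(k) - sum_{j=1..k-1} phi_{k-1,j} rho(k-j)]
            / [1 - sum_{j=1..k-1} phi_{k-1,j} rho(j)],
  phi_{k,j} = phi_{k-1,j} - phi_{kk} phi_{k-1,k-j},  j = 1..k-1.
Step k = 1:
  phi_11 = rho(1) = 0.39.
Step k = 2:
  phi_22 = [rho(2) - phi_11 rho(1)] / [1 - phi_11 rho(1)] = [-0.1175 - (0.39)(0.39)] / [1 - (0.39)(0.39)]
         = -0.2696 / 0.8479 = -0.318.
Therefore phi_{22} = -0.3180.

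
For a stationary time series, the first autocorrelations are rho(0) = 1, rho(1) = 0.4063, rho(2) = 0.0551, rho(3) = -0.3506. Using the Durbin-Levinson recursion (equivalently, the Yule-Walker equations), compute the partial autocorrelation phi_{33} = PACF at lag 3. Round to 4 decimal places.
\phi_{33} = -0.3930

The PACF at lag k is phi_{kk}, the last component of the solution
to the Yule-Walker system G_k phi = r_k where
  (G_k)_{ij} = rho(|i - j|), (r_k)_i = rho(i), i,j = 1..k.
Equivalently, Durbin-Levinson gives phi_{kk} iteratively:
  phi_{11} = rho(1)
  phi_{kk} = [rho(k) - sum_{j=1..k-1} phi_{k-1,j} rho(k-j)]
            / [1 - sum_{j=1..k-1} phi_{k-1,j} rho(j)],
  phi_{k,j} = phi_{k-1,j} - phi_{kk} phi_{k-1,k-j},  j = 1..k-1.
Step k = 1:
  phi_11 = rho(1) = 0.4063.
Step k = 2:
  phi_22 = [rho(2) - phi_11 rho(1)] / [1 - phi_11 rho(1)] = [0.0551 - (0.4063)(0.4063)] / [1 - (0.4063)(0.4063)]
         = -0.10997969 / 0.83492031 = -0.131725.
  Update: phi_21 = phi_11 - phi_22 phi_11 = 0.4063 - (-0.131725)(0.4063) = 0.45982.
Step k = 3:
  phi_33 = [rho(3) - phi_21 rho(2) - phi_22 rho(1)] / [1 - phi_21 rho(1) - phi_22 rho(2)]
    numerator   = -0.3506 - (0.45982)(0.0551) - (-0.131725)(0.4063) = -0.32241629
    denominator = 1 - (0.45982)(0.4063) - (-0.131725)(0.0551) = 0.82043326
  phi_33 = -0.32241629 / 0.82043326 = -0.393.
Therefore phi_{33} = -0.3930.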